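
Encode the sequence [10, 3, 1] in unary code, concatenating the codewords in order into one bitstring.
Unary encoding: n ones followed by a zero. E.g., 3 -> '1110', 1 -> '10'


Encode each number as n ones followed by a terminating 0:
  10 -> 11111111110 (11 bits)
  3 -> 1110 (4 bits)
  1 -> 10 (2 bits)
Total length = 11 + 4 + 2 = 17 bits.

Unary([10, 3, 1]) = 11111111110111010 (17 bits)


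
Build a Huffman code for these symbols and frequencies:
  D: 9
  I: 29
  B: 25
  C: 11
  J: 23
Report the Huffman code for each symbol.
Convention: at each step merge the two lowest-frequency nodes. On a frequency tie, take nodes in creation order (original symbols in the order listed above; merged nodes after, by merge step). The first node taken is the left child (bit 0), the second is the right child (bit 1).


Huffman tree construction:
Step 1: Merge D(9) + C(11) = 20
Step 2: Merge (D+C)(20) + J(23) = 43
Step 3: Merge B(25) + I(29) = 54
Step 4: Merge ((D+C)+J)(43) + (B+I)(54) = 97
Read each symbol's code off the tree from the root (left child = 0, right child = 1).

Codes:
  D: 000 (length 3)
  I: 11 (length 2)
  B: 10 (length 2)
  C: 001 (length 3)
  J: 01 (length 2)
Average code length: 214/97 = 2.2062 bits/symbol


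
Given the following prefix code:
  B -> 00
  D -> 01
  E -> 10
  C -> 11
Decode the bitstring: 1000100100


Decoding step by step:
Bits 10 -> E
Bits 00 -> B
Bits 10 -> E
Bits 01 -> D
Bits 00 -> B


Decoded message: EBEDB


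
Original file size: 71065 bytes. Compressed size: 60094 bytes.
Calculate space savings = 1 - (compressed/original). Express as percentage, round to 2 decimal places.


ratio = compressed/original = 60094/71065 = 0.84562
savings = 1 - ratio = 1 - 0.84562 = 0.15438
as a percentage: 0.15438 * 100 = 15.44%

Space savings = 1 - 60094/71065 = 15.44%


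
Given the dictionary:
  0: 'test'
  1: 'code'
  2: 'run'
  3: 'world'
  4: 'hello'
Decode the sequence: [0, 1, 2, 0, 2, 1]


Look up each index in the dictionary:
  0 -> 'test'
  1 -> 'code'
  2 -> 'run'
  0 -> 'test'
  2 -> 'run'
  1 -> 'code'

Decoded: "test code run test run code"


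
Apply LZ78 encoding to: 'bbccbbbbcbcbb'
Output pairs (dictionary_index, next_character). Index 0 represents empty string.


LZ78 encoding steps:
Dictionary: {0: ''}
Step 1: w='' (idx 0), next='b' -> output (0, 'b'), add 'b' as idx 1
Step 2: w='b' (idx 1), next='c' -> output (1, 'c'), add 'bc' as idx 2
Step 3: w='' (idx 0), next='c' -> output (0, 'c'), add 'c' as idx 3
Step 4: w='b' (idx 1), next='b' -> output (1, 'b'), add 'bb' as idx 4
Step 5: w='bb' (idx 4), next='c' -> output (4, 'c'), add 'bbc' as idx 5
Step 6: w='bc' (idx 2), next='b' -> output (2, 'b'), add 'bcb' as idx 6
Step 7: w='b' (idx 1), end of input -> output (1, '')


Encoded: [(0, 'b'), (1, 'c'), (0, 'c'), (1, 'b'), (4, 'c'), (2, 'b'), (1, '')]


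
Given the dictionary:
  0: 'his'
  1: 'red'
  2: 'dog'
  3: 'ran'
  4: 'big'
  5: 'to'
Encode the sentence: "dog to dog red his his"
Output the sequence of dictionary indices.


Look up each word in the dictionary:
  'dog' -> 2
  'to' -> 5
  'dog' -> 2
  'red' -> 1
  'his' -> 0
  'his' -> 0

Encoded: [2, 5, 2, 1, 0, 0]


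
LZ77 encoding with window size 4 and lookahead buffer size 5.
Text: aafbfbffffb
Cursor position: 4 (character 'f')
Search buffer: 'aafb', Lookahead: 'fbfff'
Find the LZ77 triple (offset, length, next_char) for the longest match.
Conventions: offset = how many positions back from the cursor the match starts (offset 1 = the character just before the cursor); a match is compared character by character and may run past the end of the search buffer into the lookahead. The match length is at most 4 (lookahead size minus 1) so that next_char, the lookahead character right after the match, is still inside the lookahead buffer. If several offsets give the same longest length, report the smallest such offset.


Try each offset into the search buffer:
  offset=1 (pos 3, char 'b'): match length 0
  offset=2 (pos 2, char 'f'): match length 3
  offset=3 (pos 1, char 'a'): match length 0
  offset=4 (pos 0, char 'a'): match length 0
Longest match has length 3 at offset 2.
next_char = character at position 4 + 3 = 7 -> 'f'

Best match: offset=2, length=3 (matching 'fbf' starting at position 2)
LZ77 triple: (2, 3, 'f')


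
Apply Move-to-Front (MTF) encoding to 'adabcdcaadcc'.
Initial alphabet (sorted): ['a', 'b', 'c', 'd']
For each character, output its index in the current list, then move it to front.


MTF encoding:
'a': index 0 in ['a', 'b', 'c', 'd'] -> ['a', 'b', 'c', 'd']
'd': index 3 in ['a', 'b', 'c', 'd'] -> ['d', 'a', 'b', 'c']
'a': index 1 in ['d', 'a', 'b', 'c'] -> ['a', 'd', 'b', 'c']
'b': index 2 in ['a', 'd', 'b', 'c'] -> ['b', 'a', 'd', 'c']
'c': index 3 in ['b', 'a', 'd', 'c'] -> ['c', 'b', 'a', 'd']
'd': index 3 in ['c', 'b', 'a', 'd'] -> ['d', 'c', 'b', 'a']
'c': index 1 in ['d', 'c', 'b', 'a'] -> ['c', 'd', 'b', 'a']
'a': index 3 in ['c', 'd', 'b', 'a'] -> ['a', 'c', 'd', 'b']
'a': index 0 in ['a', 'c', 'd', 'b'] -> ['a', 'c', 'd', 'b']
'd': index 2 in ['a', 'c', 'd', 'b'] -> ['d', 'a', 'c', 'b']
'c': index 2 in ['d', 'a', 'c', 'b'] -> ['c', 'd', 'a', 'b']
'c': index 0 in ['c', 'd', 'a', 'b'] -> ['c', 'd', 'a', 'b']


Output: [0, 3, 1, 2, 3, 3, 1, 3, 0, 2, 2, 0]


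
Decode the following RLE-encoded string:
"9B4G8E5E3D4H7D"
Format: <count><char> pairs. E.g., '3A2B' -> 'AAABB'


Expanding each <count><char> pair:
  9B -> 'BBBBBBBBB'
  4G -> 'GGGG'
  8E -> 'EEEEEEEE'
  5E -> 'EEEEE'
  3D -> 'DDD'
  4H -> 'HHHH'
  7D -> 'DDDDDDD'

Decoded = BBBBBBBBBGGGGEEEEEEEEEEEEEDDDHHHHDDDDDDD


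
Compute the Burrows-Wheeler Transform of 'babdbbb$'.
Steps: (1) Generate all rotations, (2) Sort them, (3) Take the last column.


Rotations (sorted):
  0: $babdbbb -> last char: b
  1: abdbbb$b -> last char: b
  2: b$babdbb -> last char: b
  3: babdbbb$ -> last char: $
  4: bb$babdb -> last char: b
  5: bbb$babd -> last char: d
  6: bdbbb$ba -> last char: a
  7: dbbb$bab -> last char: b


BWT = bbb$bdab


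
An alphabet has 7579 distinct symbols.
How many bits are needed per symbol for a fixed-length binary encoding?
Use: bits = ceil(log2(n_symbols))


log2(7579) = 12.8878
Bracket: 2^12 = 4096 < 7579 <= 2^13 = 8192
So ceil(log2(7579)) = 13

bits = ceil(log2(7579)) = ceil(12.8878) = 13 bits


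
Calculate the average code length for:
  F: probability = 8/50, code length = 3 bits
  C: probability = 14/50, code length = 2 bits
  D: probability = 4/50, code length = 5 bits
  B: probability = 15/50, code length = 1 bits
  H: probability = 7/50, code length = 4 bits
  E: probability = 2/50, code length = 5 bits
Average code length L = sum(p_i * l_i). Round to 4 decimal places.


Weighted contributions p_i * l_i:
  F: (8/50) * 3 = 24/50
  C: (14/50) * 2 = 28/50
  D: (4/50) * 5 = 20/50
  B: (15/50) * 1 = 15/50
  H: (7/50) * 4 = 28/50
  E: (2/50) * 5 = 10/50
Sum = (24 + 28 + 20 + 15 + 28 + 10)/50 = 125/50

L = 125/50 = 2.5000 bits/symbol


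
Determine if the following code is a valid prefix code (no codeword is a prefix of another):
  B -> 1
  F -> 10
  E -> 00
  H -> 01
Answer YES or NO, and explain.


Checking each pair (does one codeword prefix another?):
  B='1' vs F='10': prefix -- VIOLATION

NO -- this is NOT a valid prefix code. B (1) is a prefix of F (10).


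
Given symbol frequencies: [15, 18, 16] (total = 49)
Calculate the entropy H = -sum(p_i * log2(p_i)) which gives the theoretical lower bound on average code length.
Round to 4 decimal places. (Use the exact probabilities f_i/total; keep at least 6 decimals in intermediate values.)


Per-symbol terms -p_i * log2(p_i) with p_i = f_i/49:
  p = 15/49 = 0.306122: log2(p) = -1.707819, -p*log2(p) = 0.522802
  p = 18/49 = 0.367347: log2(p) = -1.444785, -p*log2(p) = 0.530737
  p = 16/49 = 0.326531: log2(p) = -1.614710, -p*log2(p) = 0.527252
H = 0.522802 + 0.530737 + 0.527252 = 1.580791

H = 1.5808 bits/symbol


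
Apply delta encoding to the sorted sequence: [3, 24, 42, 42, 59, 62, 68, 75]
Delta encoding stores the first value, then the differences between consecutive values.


First value: 3
Deltas:
  24 - 3 = 21
  42 - 24 = 18
  42 - 42 = 0
  59 - 42 = 17
  62 - 59 = 3
  68 - 62 = 6
  75 - 68 = 7


Delta encoded: [3, 21, 18, 0, 17, 3, 6, 7]


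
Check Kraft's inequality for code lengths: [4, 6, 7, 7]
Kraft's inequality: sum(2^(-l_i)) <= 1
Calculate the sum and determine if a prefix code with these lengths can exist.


Sum = 2^(-4) + 2^(-6) + 2^(-7) + 2^(-7)
    = 0.0625 + 0.015625 + 0.0078125 + 0.0078125
    = 12/128 = 0.09375
Since 0.09375 <= 1, Kraft's inequality IS satisfied.
A prefix code with these lengths CAN exist.

Kraft sum = 0.09375. Satisfied.


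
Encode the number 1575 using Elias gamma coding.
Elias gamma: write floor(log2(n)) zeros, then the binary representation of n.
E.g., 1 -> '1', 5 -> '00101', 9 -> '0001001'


num_bits = floor(log2(1575)) + 1 = 11
leading_zeros = num_bits - 1 = 10
binary(1575) = 11000100111

Elias gamma(1575) = '0000000000' + '11000100111' = 000000000011000100111 (21 bits)


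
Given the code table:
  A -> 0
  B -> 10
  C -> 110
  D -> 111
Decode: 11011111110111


Decoding:
110 -> C
111 -> D
111 -> D
10 -> B
111 -> D


Result: CDDBD


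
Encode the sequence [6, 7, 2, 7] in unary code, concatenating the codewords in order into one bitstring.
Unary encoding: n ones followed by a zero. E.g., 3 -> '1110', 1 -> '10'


Encode each number as n ones followed by a terminating 0:
  6 -> 1111110 (7 bits)
  7 -> 11111110 (8 bits)
  2 -> 110 (3 bits)
  7 -> 11111110 (8 bits)
Total length = 7 + 8 + 3 + 8 = 26 bits.

Unary([6, 7, 2, 7]) = 11111101111111011011111110 (26 bits)


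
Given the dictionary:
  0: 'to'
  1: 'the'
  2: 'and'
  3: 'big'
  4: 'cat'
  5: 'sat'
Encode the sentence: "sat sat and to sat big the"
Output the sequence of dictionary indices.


Look up each word in the dictionary:
  'sat' -> 5
  'sat' -> 5
  'and' -> 2
  'to' -> 0
  'sat' -> 5
  'big' -> 3
  'the' -> 1

Encoded: [5, 5, 2, 0, 5, 3, 1]


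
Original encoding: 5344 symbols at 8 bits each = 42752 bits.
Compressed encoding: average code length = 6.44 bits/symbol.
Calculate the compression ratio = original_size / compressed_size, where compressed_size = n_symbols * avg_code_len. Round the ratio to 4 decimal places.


original_size = n_symbols * orig_bits = 5344 * 8 = 42752 bits
compressed_size = n_symbols * avg_code_len = 5344 * 6.44 = 34415.36 bits
ratio = original_size / compressed_size = 42752 / 34415.36 = 1.2422

Compression ratio = 1.2422


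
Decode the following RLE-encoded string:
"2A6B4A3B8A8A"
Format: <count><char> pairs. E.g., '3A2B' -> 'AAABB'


Expanding each <count><char> pair:
  2A -> 'AA'
  6B -> 'BBBBBB'
  4A -> 'AAAA'
  3B -> 'BBB'
  8A -> 'AAAAAAAA'
  8A -> 'AAAAAAAA'

Decoded = AABBBBBBAAAABBBAAAAAAAAAAAAAAAA


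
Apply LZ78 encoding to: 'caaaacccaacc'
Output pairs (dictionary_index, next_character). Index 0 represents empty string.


LZ78 encoding steps:
Dictionary: {0: ''}
Step 1: w='' (idx 0), next='c' -> output (0, 'c'), add 'c' as idx 1
Step 2: w='' (idx 0), next='a' -> output (0, 'a'), add 'a' as idx 2
Step 3: w='a' (idx 2), next='a' -> output (2, 'a'), add 'aa' as idx 3
Step 4: w='a' (idx 2), next='c' -> output (2, 'c'), add 'ac' as idx 4
Step 5: w='c' (idx 1), next='c' -> output (1, 'c'), add 'cc' as idx 5
Step 6: w='aa' (idx 3), next='c' -> output (3, 'c'), add 'aac' as idx 6
Step 7: w='c' (idx 1), end of input -> output (1, '')


Encoded: [(0, 'c'), (0, 'a'), (2, 'a'), (2, 'c'), (1, 'c'), (3, 'c'), (1, '')]


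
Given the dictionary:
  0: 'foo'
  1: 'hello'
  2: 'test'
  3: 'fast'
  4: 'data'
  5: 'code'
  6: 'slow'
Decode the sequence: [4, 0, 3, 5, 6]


Look up each index in the dictionary:
  4 -> 'data'
  0 -> 'foo'
  3 -> 'fast'
  5 -> 'code'
  6 -> 'slow'

Decoded: "data foo fast code slow"


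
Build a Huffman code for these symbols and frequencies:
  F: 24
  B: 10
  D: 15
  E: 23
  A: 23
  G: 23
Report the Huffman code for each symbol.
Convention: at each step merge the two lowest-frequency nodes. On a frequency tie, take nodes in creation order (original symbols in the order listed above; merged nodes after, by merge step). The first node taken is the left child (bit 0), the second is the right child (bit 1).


Huffman tree construction:
Step 1: Merge B(10) + D(15) = 25
Step 2: Merge E(23) + A(23) = 46
Step 3: Merge G(23) + F(24) = 47
Step 4: Merge (B+D)(25) + (E+A)(46) = 71
Step 5: Merge (G+F)(47) + ((B+D)+(E+A))(71) = 118
Read each symbol's code off the tree from the root (left child = 0, right child = 1).

Codes:
  F: 01 (length 2)
  B: 100 (length 3)
  D: 101 (length 3)
  E: 110 (length 3)
  A: 111 (length 3)
  G: 00 (length 2)
Average code length: 307/118 = 2.6017 bits/symbol


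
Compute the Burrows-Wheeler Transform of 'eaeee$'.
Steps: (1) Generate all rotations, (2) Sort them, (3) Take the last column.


Rotations (sorted):
  0: $eaeee -> last char: e
  1: aeee$e -> last char: e
  2: e$eaee -> last char: e
  3: eaeee$ -> last char: $
  4: ee$eae -> last char: e
  5: eee$ea -> last char: a


BWT = eee$ea


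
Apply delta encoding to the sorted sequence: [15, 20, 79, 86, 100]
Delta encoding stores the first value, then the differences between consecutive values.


First value: 15
Deltas:
  20 - 15 = 5
  79 - 20 = 59
  86 - 79 = 7
  100 - 86 = 14


Delta encoded: [15, 5, 59, 7, 14]


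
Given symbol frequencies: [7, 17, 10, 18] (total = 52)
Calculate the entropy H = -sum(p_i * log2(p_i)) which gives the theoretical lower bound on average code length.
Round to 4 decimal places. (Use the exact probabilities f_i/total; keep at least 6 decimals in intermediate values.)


Per-symbol terms -p_i * log2(p_i) with p_i = f_i/52:
  p = 7/52 = 0.134615: log2(p) = -2.893085, -p*log2(p) = 0.389454
  p = 17/52 = 0.326923: log2(p) = -1.612977, -p*log2(p) = 0.527319
  p = 10/52 = 0.192308: log2(p) = -2.378512, -p*log2(p) = 0.457406
  p = 18/52 = 0.346154: log2(p) = -1.530515, -p*log2(p) = 0.529794
H = 0.389454 + 0.527319 + 0.457406 + 0.529794 = 1.903973

H = 1.904 bits/symbol


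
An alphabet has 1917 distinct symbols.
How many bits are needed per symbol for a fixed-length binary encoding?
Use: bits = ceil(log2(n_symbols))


log2(1917) = 10.9046
Bracket: 2^10 = 1024 < 1917 <= 2^11 = 2048
So ceil(log2(1917)) = 11

bits = ceil(log2(1917)) = ceil(10.9046) = 11 bits


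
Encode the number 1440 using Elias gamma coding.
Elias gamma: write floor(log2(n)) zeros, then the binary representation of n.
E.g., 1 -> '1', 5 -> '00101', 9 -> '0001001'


num_bits = floor(log2(1440)) + 1 = 11
leading_zeros = num_bits - 1 = 10
binary(1440) = 10110100000

Elias gamma(1440) = '0000000000' + '10110100000' = 000000000010110100000 (21 bits)


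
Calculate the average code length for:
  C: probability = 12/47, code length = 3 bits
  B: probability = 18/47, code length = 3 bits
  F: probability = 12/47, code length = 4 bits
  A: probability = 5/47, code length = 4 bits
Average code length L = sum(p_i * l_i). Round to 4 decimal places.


Weighted contributions p_i * l_i:
  C: (12/47) * 3 = 36/47
  B: (18/47) * 3 = 54/47
  F: (12/47) * 4 = 48/47
  A: (5/47) * 4 = 20/47
Sum = (36 + 54 + 48 + 20)/47 = 158/47

L = 158/47 = 3.3617 bits/symbol


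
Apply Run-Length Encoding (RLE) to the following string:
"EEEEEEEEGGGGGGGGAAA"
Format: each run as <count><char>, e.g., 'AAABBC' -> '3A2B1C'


Scanning runs left to right:
  i=0: run of 'E' x 8 -> '8E'
  i=8: run of 'G' x 8 -> '8G'
  i=16: run of 'A' x 3 -> '3A'

RLE = 8E8G3A


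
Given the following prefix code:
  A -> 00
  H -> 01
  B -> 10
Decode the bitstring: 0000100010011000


Decoding step by step:
Bits 00 -> A
Bits 00 -> A
Bits 10 -> B
Bits 00 -> A
Bits 10 -> B
Bits 01 -> H
Bits 10 -> B
Bits 00 -> A


Decoded message: AABABHBA


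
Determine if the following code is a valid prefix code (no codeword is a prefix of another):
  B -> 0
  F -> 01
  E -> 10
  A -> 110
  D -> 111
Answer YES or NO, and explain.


Checking each pair (does one codeword prefix another?):
  B='0' vs F='01': prefix -- VIOLATION

NO -- this is NOT a valid prefix code. B (0) is a prefix of F (01).


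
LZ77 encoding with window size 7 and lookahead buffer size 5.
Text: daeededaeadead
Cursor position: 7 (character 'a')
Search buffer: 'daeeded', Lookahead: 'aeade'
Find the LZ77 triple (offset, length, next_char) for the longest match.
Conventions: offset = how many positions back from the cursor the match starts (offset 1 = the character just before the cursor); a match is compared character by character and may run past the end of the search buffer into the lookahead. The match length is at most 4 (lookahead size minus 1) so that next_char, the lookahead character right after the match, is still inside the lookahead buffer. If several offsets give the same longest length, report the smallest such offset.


Try each offset into the search buffer:
  offset=1 (pos 6, char 'd'): match length 0
  offset=2 (pos 5, char 'e'): match length 0
  offset=3 (pos 4, char 'd'): match length 0
  offset=4 (pos 3, char 'e'): match length 0
  offset=5 (pos 2, char 'e'): match length 0
  offset=6 (pos 1, char 'a'): match length 2
  offset=7 (pos 0, char 'd'): match length 0
Longest match has length 2 at offset 6.
next_char = character at position 7 + 2 = 9 -> 'a'

Best match: offset=6, length=2 (matching 'ae' starting at position 1)
LZ77 triple: (6, 2, 'a')


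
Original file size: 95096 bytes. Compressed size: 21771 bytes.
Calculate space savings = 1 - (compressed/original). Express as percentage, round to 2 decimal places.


ratio = compressed/original = 21771/95096 = 0.228937
savings = 1 - ratio = 1 - 0.228937 = 0.771063
as a percentage: 0.771063 * 100 = 77.11%

Space savings = 1 - 21771/95096 = 77.11%


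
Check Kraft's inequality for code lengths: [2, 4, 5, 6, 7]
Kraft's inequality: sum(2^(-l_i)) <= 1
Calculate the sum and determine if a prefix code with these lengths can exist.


Sum = 2^(-2) + 2^(-4) + 2^(-5) + 2^(-6) + 2^(-7)
    = 0.25 + 0.0625 + 0.03125 + 0.015625 + 0.0078125
    = 47/128 = 0.3671875
Since 0.3671875 <= 1, Kraft's inequality IS satisfied.
A prefix code with these lengths CAN exist.

Kraft sum = 0.3671875. Satisfied.


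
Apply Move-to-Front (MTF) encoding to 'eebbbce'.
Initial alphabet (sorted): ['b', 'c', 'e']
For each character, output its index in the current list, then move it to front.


MTF encoding:
'e': index 2 in ['b', 'c', 'e'] -> ['e', 'b', 'c']
'e': index 0 in ['e', 'b', 'c'] -> ['e', 'b', 'c']
'b': index 1 in ['e', 'b', 'c'] -> ['b', 'e', 'c']
'b': index 0 in ['b', 'e', 'c'] -> ['b', 'e', 'c']
'b': index 0 in ['b', 'e', 'c'] -> ['b', 'e', 'c']
'c': index 2 in ['b', 'e', 'c'] -> ['c', 'b', 'e']
'e': index 2 in ['c', 'b', 'e'] -> ['e', 'c', 'b']


Output: [2, 0, 1, 0, 0, 2, 2]


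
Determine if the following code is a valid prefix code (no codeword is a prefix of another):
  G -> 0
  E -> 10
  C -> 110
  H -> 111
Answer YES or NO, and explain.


Checking each pair (does one codeword prefix another?):
  G='0' vs E='10': no prefix
  G='0' vs C='110': no prefix
  G='0' vs H='111': no prefix
  E='10' vs G='0': no prefix
  E='10' vs C='110': no prefix
  E='10' vs H='111': no prefix
  C='110' vs G='0': no prefix
  C='110' vs E='10': no prefix
  C='110' vs H='111': no prefix
  H='111' vs G='0': no prefix
  H='111' vs E='10': no prefix
  H='111' vs C='110': no prefix
No violation found over all pairs.

YES -- this is a valid prefix code. No codeword is a prefix of any other codeword.


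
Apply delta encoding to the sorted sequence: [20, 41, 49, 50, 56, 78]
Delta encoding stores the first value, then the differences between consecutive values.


First value: 20
Deltas:
  41 - 20 = 21
  49 - 41 = 8
  50 - 49 = 1
  56 - 50 = 6
  78 - 56 = 22


Delta encoded: [20, 21, 8, 1, 6, 22]


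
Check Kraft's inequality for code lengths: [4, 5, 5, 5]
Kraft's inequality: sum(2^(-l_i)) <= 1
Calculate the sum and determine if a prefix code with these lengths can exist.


Sum = 2^(-4) + 2^(-5) + 2^(-5) + 2^(-5)
    = 0.0625 + 0.03125 + 0.03125 + 0.03125
    = 5/32 = 0.15625
Since 0.15625 <= 1, Kraft's inequality IS satisfied.
A prefix code with these lengths CAN exist.

Kraft sum = 0.15625. Satisfied.


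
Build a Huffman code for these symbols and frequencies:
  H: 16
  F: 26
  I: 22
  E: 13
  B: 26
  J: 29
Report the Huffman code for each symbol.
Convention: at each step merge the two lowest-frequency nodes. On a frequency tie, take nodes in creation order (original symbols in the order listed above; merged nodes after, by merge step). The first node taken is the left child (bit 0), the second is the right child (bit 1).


Huffman tree construction:
Step 1: Merge E(13) + H(16) = 29
Step 2: Merge I(22) + F(26) = 48
Step 3: Merge B(26) + J(29) = 55
Step 4: Merge (E+H)(29) + (I+F)(48) = 77
Step 5: Merge (B+J)(55) + ((E+H)+(I+F))(77) = 132
Read each symbol's code off the tree from the root (left child = 0, right child = 1).

Codes:
  H: 101 (length 3)
  F: 111 (length 3)
  I: 110 (length 3)
  E: 100 (length 3)
  B: 00 (length 2)
  J: 01 (length 2)
Average code length: 341/132 = 2.5833 bits/symbol


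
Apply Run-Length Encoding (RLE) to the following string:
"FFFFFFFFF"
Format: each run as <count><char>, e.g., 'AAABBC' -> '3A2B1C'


Scanning runs left to right:
  i=0: run of 'F' x 9 -> '9F'

RLE = 9F


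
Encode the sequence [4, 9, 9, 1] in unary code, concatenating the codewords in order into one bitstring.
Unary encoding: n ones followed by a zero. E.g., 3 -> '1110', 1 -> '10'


Encode each number as n ones followed by a terminating 0:
  4 -> 11110 (5 bits)
  9 -> 1111111110 (10 bits)
  9 -> 1111111110 (10 bits)
  1 -> 10 (2 bits)
Total length = 5 + 10 + 10 + 2 = 27 bits.

Unary([4, 9, 9, 1]) = 111101111111110111111111010 (27 bits)


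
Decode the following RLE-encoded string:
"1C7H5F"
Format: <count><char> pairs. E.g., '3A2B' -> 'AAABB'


Expanding each <count><char> pair:
  1C -> 'C'
  7H -> 'HHHHHHH'
  5F -> 'FFFFF'

Decoded = CHHHHHHHFFFFF


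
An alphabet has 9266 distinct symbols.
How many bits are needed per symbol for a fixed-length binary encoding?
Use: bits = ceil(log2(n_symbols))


log2(9266) = 13.1777
Bracket: 2^13 = 8192 < 9266 <= 2^14 = 16384
So ceil(log2(9266)) = 14

bits = ceil(log2(9266)) = ceil(13.1777) = 14 bits


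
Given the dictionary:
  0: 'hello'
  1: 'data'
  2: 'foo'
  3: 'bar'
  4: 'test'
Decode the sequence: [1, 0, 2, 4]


Look up each index in the dictionary:
  1 -> 'data'
  0 -> 'hello'
  2 -> 'foo'
  4 -> 'test'

Decoded: "data hello foo test"


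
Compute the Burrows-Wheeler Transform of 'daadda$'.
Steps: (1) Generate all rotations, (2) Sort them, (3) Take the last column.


Rotations (sorted):
  0: $daadda -> last char: a
  1: a$daadd -> last char: d
  2: aadda$d -> last char: d
  3: adda$da -> last char: a
  4: da$daad -> last char: d
  5: daadda$ -> last char: $
  6: dda$daa -> last char: a


BWT = addad$a


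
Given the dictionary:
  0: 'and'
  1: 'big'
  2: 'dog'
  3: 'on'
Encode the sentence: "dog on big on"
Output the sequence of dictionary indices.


Look up each word in the dictionary:
  'dog' -> 2
  'on' -> 3
  'big' -> 1
  'on' -> 3

Encoded: [2, 3, 1, 3]


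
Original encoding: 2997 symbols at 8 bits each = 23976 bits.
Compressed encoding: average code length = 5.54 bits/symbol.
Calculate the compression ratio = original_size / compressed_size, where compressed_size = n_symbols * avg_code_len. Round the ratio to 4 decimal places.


original_size = n_symbols * orig_bits = 2997 * 8 = 23976 bits
compressed_size = n_symbols * avg_code_len = 2997 * 5.54 = 16603.38 bits
ratio = original_size / compressed_size = 23976 / 16603.38 = 1.444

Compression ratio = 1.444


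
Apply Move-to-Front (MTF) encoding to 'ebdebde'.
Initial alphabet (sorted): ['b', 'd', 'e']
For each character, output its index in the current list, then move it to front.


MTF encoding:
'e': index 2 in ['b', 'd', 'e'] -> ['e', 'b', 'd']
'b': index 1 in ['e', 'b', 'd'] -> ['b', 'e', 'd']
'd': index 2 in ['b', 'e', 'd'] -> ['d', 'b', 'e']
'e': index 2 in ['d', 'b', 'e'] -> ['e', 'd', 'b']
'b': index 2 in ['e', 'd', 'b'] -> ['b', 'e', 'd']
'd': index 2 in ['b', 'e', 'd'] -> ['d', 'b', 'e']
'e': index 2 in ['d', 'b', 'e'] -> ['e', 'd', 'b']


Output: [2, 1, 2, 2, 2, 2, 2]


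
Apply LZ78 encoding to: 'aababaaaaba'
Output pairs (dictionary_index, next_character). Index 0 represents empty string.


LZ78 encoding steps:
Dictionary: {0: ''}
Step 1: w='' (idx 0), next='a' -> output (0, 'a'), add 'a' as idx 1
Step 2: w='a' (idx 1), next='b' -> output (1, 'b'), add 'ab' as idx 2
Step 3: w='ab' (idx 2), next='a' -> output (2, 'a'), add 'aba' as idx 3
Step 4: w='a' (idx 1), next='a' -> output (1, 'a'), add 'aa' as idx 4
Step 5: w='aba' (idx 3), end of input -> output (3, '')


Encoded: [(0, 'a'), (1, 'b'), (2, 'a'), (1, 'a'), (3, '')]


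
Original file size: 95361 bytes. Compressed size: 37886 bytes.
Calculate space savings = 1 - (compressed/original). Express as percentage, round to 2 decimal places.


ratio = compressed/original = 37886/95361 = 0.39729
savings = 1 - ratio = 1 - 0.39729 = 0.60271
as a percentage: 0.60271 * 100 = 60.27%

Space savings = 1 - 37886/95361 = 60.27%


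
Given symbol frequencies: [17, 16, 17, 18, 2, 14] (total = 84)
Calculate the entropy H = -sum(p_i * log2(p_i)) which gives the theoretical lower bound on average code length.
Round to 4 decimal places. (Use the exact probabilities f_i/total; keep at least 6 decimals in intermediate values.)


Per-symbol terms -p_i * log2(p_i) with p_i = f_i/84:
  p = 17/84 = 0.202381: log2(p) = -2.304855, -p*log2(p) = 0.466459
  p = 16/84 = 0.190476: log2(p) = -2.392317, -p*log2(p) = 0.455680
  p = 17/84 = 0.202381: log2(p) = -2.304855, -p*log2(p) = 0.466459
  p = 18/84 = 0.214286: log2(p) = -2.222392, -p*log2(p) = 0.476227
  p = 2/84 = 0.023810: log2(p) = -5.392317, -p*log2(p) = 0.128389
  p = 14/84 = 0.166667: log2(p) = -2.584963, -p*log2(p) = 0.430827
H = 0.466459 + 0.455680 + 0.466459 + 0.476227 + 0.128389 + 0.430827 = 2.424041

H = 2.424 bits/symbol


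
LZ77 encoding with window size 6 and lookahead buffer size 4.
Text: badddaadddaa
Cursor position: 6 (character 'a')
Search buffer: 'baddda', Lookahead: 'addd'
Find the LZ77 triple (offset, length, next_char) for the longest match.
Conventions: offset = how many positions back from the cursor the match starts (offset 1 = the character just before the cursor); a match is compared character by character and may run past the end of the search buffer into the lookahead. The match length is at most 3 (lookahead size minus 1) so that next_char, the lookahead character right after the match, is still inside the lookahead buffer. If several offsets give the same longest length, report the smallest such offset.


Try each offset into the search buffer:
  offset=1 (pos 5, char 'a'): match length 1
  offset=2 (pos 4, char 'd'): match length 0
  offset=3 (pos 3, char 'd'): match length 0
  offset=4 (pos 2, char 'd'): match length 0
  offset=5 (pos 1, char 'a'): match length 3
  offset=6 (pos 0, char 'b'): match length 0
Longest match has length 3 at offset 5.
next_char = character at position 6 + 3 = 9 -> 'd'

Best match: offset=5, length=3 (matching 'add' starting at position 1)
LZ77 triple: (5, 3, 'd')


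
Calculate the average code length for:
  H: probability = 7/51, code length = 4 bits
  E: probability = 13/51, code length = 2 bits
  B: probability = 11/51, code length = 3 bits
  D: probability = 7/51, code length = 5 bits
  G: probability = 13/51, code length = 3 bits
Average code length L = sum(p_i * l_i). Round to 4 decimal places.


Weighted contributions p_i * l_i:
  H: (7/51) * 4 = 28/51
  E: (13/51) * 2 = 26/51
  B: (11/51) * 3 = 33/51
  D: (7/51) * 5 = 35/51
  G: (13/51) * 3 = 39/51
Sum = (28 + 26 + 33 + 35 + 39)/51 = 161/51

L = 161/51 = 3.1569 bits/symbol


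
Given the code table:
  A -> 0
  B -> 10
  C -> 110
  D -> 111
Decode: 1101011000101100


Decoding:
110 -> C
10 -> B
110 -> C
0 -> A
0 -> A
10 -> B
110 -> C
0 -> A


Result: CBCAABCA


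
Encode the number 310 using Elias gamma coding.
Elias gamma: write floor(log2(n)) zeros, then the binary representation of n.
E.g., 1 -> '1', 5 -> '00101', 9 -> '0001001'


num_bits = floor(log2(310)) + 1 = 9
leading_zeros = num_bits - 1 = 8
binary(310) = 100110110

Elias gamma(310) = '00000000' + '100110110' = 00000000100110110 (17 bits)


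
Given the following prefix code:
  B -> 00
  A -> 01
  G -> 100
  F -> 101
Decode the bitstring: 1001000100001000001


Decoding step by step:
Bits 100 -> G
Bits 100 -> G
Bits 01 -> A
Bits 00 -> B
Bits 00 -> B
Bits 100 -> G
Bits 00 -> B
Bits 01 -> A


Decoded message: GGABBGBA


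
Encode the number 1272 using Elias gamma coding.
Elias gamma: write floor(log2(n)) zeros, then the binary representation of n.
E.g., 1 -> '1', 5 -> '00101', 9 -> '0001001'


num_bits = floor(log2(1272)) + 1 = 11
leading_zeros = num_bits - 1 = 10
binary(1272) = 10011111000

Elias gamma(1272) = '0000000000' + '10011111000' = 000000000010011111000 (21 bits)


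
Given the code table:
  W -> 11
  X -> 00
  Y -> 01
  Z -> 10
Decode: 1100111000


Decoding:
11 -> W
00 -> X
11 -> W
10 -> Z
00 -> X


Result: WXWZX


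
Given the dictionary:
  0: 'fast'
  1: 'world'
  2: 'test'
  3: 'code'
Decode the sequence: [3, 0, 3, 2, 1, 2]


Look up each index in the dictionary:
  3 -> 'code'
  0 -> 'fast'
  3 -> 'code'
  2 -> 'test'
  1 -> 'world'
  2 -> 'test'

Decoded: "code fast code test world test"


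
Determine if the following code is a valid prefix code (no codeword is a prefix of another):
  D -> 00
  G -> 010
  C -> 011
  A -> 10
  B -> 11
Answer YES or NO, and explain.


Checking each pair (does one codeword prefix another?):
  D='00' vs G='010': no prefix
  D='00' vs C='011': no prefix
  D='00' vs A='10': no prefix
  D='00' vs B='11': no prefix
  G='010' vs D='00': no prefix
  G='010' vs C='011': no prefix
  G='010' vs A='10': no prefix
  G='010' vs B='11': no prefix
  C='011' vs D='00': no prefix
  C='011' vs G='010': no prefix
  C='011' vs A='10': no prefix
  C='011' vs B='11': no prefix
  A='10' vs D='00': no prefix
  A='10' vs G='010': no prefix
  A='10' vs C='011': no prefix
  A='10' vs B='11': no prefix
  B='11' vs D='00': no prefix
  B='11' vs G='010': no prefix
  B='11' vs C='011': no prefix
  B='11' vs A='10': no prefix
No violation found over all pairs.

YES -- this is a valid prefix code. No codeword is a prefix of any other codeword.


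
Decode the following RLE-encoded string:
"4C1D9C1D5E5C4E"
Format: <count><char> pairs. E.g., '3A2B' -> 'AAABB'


Expanding each <count><char> pair:
  4C -> 'CCCC'
  1D -> 'D'
  9C -> 'CCCCCCCCC'
  1D -> 'D'
  5E -> 'EEEEE'
  5C -> 'CCCCC'
  4E -> 'EEEE'

Decoded = CCCCDCCCCCCCCCDEEEEECCCCCEEEE


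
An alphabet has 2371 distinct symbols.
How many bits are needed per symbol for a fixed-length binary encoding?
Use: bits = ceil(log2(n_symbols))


log2(2371) = 11.2113
Bracket: 2^11 = 2048 < 2371 <= 2^12 = 4096
So ceil(log2(2371)) = 12

bits = ceil(log2(2371)) = ceil(11.2113) = 12 bits


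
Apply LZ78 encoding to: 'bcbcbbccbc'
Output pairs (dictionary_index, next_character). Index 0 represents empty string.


LZ78 encoding steps:
Dictionary: {0: ''}
Step 1: w='' (idx 0), next='b' -> output (0, 'b'), add 'b' as idx 1
Step 2: w='' (idx 0), next='c' -> output (0, 'c'), add 'c' as idx 2
Step 3: w='b' (idx 1), next='c' -> output (1, 'c'), add 'bc' as idx 3
Step 4: w='b' (idx 1), next='b' -> output (1, 'b'), add 'bb' as idx 4
Step 5: w='c' (idx 2), next='c' -> output (2, 'c'), add 'cc' as idx 5
Step 6: w='bc' (idx 3), end of input -> output (3, '')


Encoded: [(0, 'b'), (0, 'c'), (1, 'c'), (1, 'b'), (2, 'c'), (3, '')]


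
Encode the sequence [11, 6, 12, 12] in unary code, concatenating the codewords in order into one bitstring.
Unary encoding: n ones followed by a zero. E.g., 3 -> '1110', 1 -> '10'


Encode each number as n ones followed by a terminating 0:
  11 -> 111111111110 (12 bits)
  6 -> 1111110 (7 bits)
  12 -> 1111111111110 (13 bits)
  12 -> 1111111111110 (13 bits)
Total length = 12 + 7 + 13 + 13 = 45 bits.

Unary([11, 6, 12, 12]) = 111111111110111111011111111111101111111111110 (45 bits)


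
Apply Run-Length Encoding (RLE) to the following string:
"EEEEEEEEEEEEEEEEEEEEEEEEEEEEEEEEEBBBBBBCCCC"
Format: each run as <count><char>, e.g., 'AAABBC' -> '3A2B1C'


Scanning runs left to right:
  i=0: run of 'E' x 33 -> '33E'
  i=33: run of 'B' x 6 -> '6B'
  i=39: run of 'C' x 4 -> '4C'

RLE = 33E6B4C


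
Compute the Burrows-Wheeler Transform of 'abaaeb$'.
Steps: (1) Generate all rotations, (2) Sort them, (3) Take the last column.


Rotations (sorted):
  0: $abaaeb -> last char: b
  1: aaeb$ab -> last char: b
  2: abaaeb$ -> last char: $
  3: aeb$aba -> last char: a
  4: b$abaae -> last char: e
  5: baaeb$a -> last char: a
  6: eb$abaa -> last char: a


BWT = bb$aeaa


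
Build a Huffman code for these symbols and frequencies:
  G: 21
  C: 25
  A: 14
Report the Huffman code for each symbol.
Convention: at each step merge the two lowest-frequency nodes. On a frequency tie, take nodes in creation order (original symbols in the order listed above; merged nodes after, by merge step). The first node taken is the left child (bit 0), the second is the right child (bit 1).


Huffman tree construction:
Step 1: Merge A(14) + G(21) = 35
Step 2: Merge C(25) + (A+G)(35) = 60
Read each symbol's code off the tree from the root (left child = 0, right child = 1).

Codes:
  G: 11 (length 2)
  C: 0 (length 1)
  A: 10 (length 2)
Average code length: 95/60 = 1.5833 bits/symbol


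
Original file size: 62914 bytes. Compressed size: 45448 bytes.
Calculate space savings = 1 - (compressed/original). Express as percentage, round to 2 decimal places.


ratio = compressed/original = 45448/62914 = 0.722383
savings = 1 - ratio = 1 - 0.722383 = 0.277617
as a percentage: 0.277617 * 100 = 27.76%

Space savings = 1 - 45448/62914 = 27.76%


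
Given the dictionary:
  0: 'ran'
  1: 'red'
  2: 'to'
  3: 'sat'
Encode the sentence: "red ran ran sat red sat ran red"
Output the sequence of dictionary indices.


Look up each word in the dictionary:
  'red' -> 1
  'ran' -> 0
  'ran' -> 0
  'sat' -> 3
  'red' -> 1
  'sat' -> 3
  'ran' -> 0
  'red' -> 1

Encoded: [1, 0, 0, 3, 1, 3, 0, 1]


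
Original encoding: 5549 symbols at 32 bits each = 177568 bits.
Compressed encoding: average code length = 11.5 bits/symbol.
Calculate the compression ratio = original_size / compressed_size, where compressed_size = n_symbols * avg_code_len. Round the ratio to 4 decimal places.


original_size = n_symbols * orig_bits = 5549 * 32 = 177568 bits
compressed_size = n_symbols * avg_code_len = 5549 * 11.5 = 63813.5 bits
ratio = original_size / compressed_size = 177568 / 63813.5 = 2.7826

Compression ratio = 2.7826


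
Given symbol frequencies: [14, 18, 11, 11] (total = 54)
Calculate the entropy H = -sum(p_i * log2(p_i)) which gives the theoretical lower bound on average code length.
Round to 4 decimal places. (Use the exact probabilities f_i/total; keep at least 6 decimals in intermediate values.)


Per-symbol terms -p_i * log2(p_i) with p_i = f_i/54:
  p = 14/54 = 0.259259: log2(p) = -1.947533, -p*log2(p) = 0.504916
  p = 18/54 = 0.333333: log2(p) = -1.584963, -p*log2(p) = 0.528321
  p = 11/54 = 0.203704: log2(p) = -2.295456, -p*log2(p) = 0.467593
  p = 11/54 = 0.203704: log2(p) = -2.295456, -p*log2(p) = 0.467593
H = 0.504916 + 0.528321 + 0.467593 + 0.467593 = 1.968423

H = 1.9684 bits/symbol


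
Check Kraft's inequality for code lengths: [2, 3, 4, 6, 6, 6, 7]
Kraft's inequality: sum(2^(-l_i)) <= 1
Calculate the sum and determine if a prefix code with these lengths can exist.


Sum = 2^(-2) + 2^(-3) + 2^(-4) + 2^(-6) + 2^(-6) + 2^(-6) + 2^(-7)
    = 0.25 + 0.125 + 0.0625 + 0.015625 + 0.015625 + 0.015625 + 0.0078125
    = 63/128 = 0.4921875
Since 0.4921875 <= 1, Kraft's inequality IS satisfied.
A prefix code with these lengths CAN exist.

Kraft sum = 0.4921875. Satisfied.


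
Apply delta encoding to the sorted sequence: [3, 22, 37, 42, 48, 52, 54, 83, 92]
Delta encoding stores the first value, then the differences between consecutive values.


First value: 3
Deltas:
  22 - 3 = 19
  37 - 22 = 15
  42 - 37 = 5
  48 - 42 = 6
  52 - 48 = 4
  54 - 52 = 2
  83 - 54 = 29
  92 - 83 = 9


Delta encoded: [3, 19, 15, 5, 6, 4, 2, 29, 9]


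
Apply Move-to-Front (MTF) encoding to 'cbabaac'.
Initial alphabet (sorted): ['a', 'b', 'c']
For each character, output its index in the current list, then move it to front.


MTF encoding:
'c': index 2 in ['a', 'b', 'c'] -> ['c', 'a', 'b']
'b': index 2 in ['c', 'a', 'b'] -> ['b', 'c', 'a']
'a': index 2 in ['b', 'c', 'a'] -> ['a', 'b', 'c']
'b': index 1 in ['a', 'b', 'c'] -> ['b', 'a', 'c']
'a': index 1 in ['b', 'a', 'c'] -> ['a', 'b', 'c']
'a': index 0 in ['a', 'b', 'c'] -> ['a', 'b', 'c']
'c': index 2 in ['a', 'b', 'c'] -> ['c', 'a', 'b']


Output: [2, 2, 2, 1, 1, 0, 2]


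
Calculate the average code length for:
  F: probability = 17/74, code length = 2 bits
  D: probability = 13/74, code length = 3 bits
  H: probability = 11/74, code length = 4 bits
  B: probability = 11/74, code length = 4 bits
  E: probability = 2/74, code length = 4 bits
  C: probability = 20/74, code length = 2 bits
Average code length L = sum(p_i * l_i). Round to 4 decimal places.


Weighted contributions p_i * l_i:
  F: (17/74) * 2 = 34/74
  D: (13/74) * 3 = 39/74
  H: (11/74) * 4 = 44/74
  B: (11/74) * 4 = 44/74
  E: (2/74) * 4 = 8/74
  C: (20/74) * 2 = 40/74
Sum = (34 + 39 + 44 + 44 + 8 + 40)/74 = 209/74

L = 209/74 = 2.8243 bits/symbol


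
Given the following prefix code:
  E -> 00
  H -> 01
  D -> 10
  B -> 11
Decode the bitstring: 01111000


Decoding step by step:
Bits 01 -> H
Bits 11 -> B
Bits 10 -> D
Bits 00 -> E


Decoded message: HBDE


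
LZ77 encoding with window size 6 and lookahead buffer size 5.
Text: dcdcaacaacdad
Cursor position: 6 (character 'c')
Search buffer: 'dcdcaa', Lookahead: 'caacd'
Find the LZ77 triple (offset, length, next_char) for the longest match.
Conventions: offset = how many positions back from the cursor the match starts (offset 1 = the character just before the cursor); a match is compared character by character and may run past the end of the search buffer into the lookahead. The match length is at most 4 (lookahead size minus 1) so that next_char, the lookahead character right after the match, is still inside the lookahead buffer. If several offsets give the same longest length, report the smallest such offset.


Try each offset into the search buffer:
  offset=1 (pos 5, char 'a'): match length 0
  offset=2 (pos 4, char 'a'): match length 0
  offset=3 (pos 3, char 'c'): match length 4
  offset=4 (pos 2, char 'd'): match length 0
  offset=5 (pos 1, char 'c'): match length 1
  offset=6 (pos 0, char 'd'): match length 0
Longest match has length 4 at offset 3.
next_char = character at position 6 + 4 = 10 -> 'd'

Best match: offset=3, length=4 (matching 'caac' starting at position 3)
LZ77 triple: (3, 4, 'd')


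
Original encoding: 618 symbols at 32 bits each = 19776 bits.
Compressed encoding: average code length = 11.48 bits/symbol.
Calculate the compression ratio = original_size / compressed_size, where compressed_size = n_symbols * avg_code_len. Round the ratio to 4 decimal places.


original_size = n_symbols * orig_bits = 618 * 32 = 19776 bits
compressed_size = n_symbols * avg_code_len = 618 * 11.48 = 7094.64 bits
ratio = original_size / compressed_size = 19776 / 7094.64 = 2.7875

Compression ratio = 2.7875


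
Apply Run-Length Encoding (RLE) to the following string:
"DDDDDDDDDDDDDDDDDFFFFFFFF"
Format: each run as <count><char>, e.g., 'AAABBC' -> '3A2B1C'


Scanning runs left to right:
  i=0: run of 'D' x 17 -> '17D'
  i=17: run of 'F' x 8 -> '8F'

RLE = 17D8F


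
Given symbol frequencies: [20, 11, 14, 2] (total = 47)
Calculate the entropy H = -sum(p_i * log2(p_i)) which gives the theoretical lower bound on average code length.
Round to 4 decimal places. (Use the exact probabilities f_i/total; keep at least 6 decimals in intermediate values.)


Per-symbol terms -p_i * log2(p_i) with p_i = f_i/47:
  p = 20/47 = 0.425532: log2(p) = -1.232661, -p*log2(p) = 0.524536
  p = 11/47 = 0.234043: log2(p) = -2.095157, -p*log2(p) = 0.490356
  p = 14/47 = 0.297872: log2(p) = -1.747234, -p*log2(p) = 0.520453
  p = 2/47 = 0.042553: log2(p) = -4.554589, -p*log2(p) = 0.193812
H = 0.524536 + 0.490356 + 0.520453 + 0.193812 = 1.729157

H = 1.7292 bits/symbol
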